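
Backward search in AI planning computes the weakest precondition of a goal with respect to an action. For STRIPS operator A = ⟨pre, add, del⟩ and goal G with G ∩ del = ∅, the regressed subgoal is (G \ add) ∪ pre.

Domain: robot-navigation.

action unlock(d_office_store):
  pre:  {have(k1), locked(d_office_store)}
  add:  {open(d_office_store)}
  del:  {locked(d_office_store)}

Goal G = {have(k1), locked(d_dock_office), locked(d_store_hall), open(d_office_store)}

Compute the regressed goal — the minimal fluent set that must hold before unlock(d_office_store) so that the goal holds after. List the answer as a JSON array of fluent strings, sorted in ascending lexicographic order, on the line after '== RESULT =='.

Regress:
  G ∩ del = {}  (empty — regression defined)
  G \ add = {have(k1), locked(d_dock_office), locked(d_store_hall), open(d_office_store)} \ {open(d_office_store)} = {have(k1), locked(d_dock_office), locked(d_store_hall)}
  ∪ pre   = {have(k1), locked(d_dock_office), locked(d_store_hall)} ∪ {have(k1), locked(d_office_store)}
          = {have(k1), locked(d_dock_office), locked(d_office_store), locked(d_store_hall)}

== RESULT ==
["have(k1)", "locked(d_dock_office)", "locked(d_office_store)", "locked(d_store_hall)"]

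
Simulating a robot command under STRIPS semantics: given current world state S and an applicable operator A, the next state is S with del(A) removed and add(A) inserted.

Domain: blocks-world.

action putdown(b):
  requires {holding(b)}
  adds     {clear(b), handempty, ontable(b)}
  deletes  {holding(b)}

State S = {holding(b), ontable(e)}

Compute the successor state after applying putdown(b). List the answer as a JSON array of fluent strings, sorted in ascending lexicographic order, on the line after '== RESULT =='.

Progress:
  pre ⊆ S: {holding(b)} ⊆ S  — applicable
  S \ del = {ontable(e)}
  ∪ add   = {clear(b), handempty, ontable(b), ontable(e)}

== RESULT ==
["clear(b)", "handempty", "ontable(b)", "ontable(e)"]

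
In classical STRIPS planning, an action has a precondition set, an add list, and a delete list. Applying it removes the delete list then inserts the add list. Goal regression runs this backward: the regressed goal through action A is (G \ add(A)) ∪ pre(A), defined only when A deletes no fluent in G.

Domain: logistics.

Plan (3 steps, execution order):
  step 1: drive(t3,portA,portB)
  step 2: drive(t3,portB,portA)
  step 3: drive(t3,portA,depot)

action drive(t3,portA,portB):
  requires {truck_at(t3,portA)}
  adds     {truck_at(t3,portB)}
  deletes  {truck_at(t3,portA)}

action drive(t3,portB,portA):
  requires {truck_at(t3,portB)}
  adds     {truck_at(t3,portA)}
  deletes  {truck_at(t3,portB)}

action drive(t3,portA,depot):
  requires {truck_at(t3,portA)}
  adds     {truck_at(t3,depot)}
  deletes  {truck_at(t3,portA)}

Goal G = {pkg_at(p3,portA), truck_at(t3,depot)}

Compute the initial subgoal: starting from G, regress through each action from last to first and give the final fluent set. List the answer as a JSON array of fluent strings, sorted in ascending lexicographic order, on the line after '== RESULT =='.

Work backward from the goal:
  through step 3 (drive(t3,portA,depot)): drop {truck_at(t3,depot)}, keep {pkg_at(p3,portA)}, require {truck_at(t3,portA)}
    → {pkg_at(p3,portA), truck_at(t3,portA)}
  through step 2 (drive(t3,portB,portA)): drop {truck_at(t3,portA)}, keep {pkg_at(p3,portA)}, require {truck_at(t3,portB)}
    → {pkg_at(p3,portA), truck_at(t3,portB)}
  through step 1 (drive(t3,portA,portB)): drop {truck_at(t3,portB)}, keep {pkg_at(p3,portA)}, require {truck_at(t3,portA)}
    → {pkg_at(p3,portA), truck_at(t3,portA)}

== RESULT ==
["pkg_at(p3,portA)", "truck_at(t3,portA)"]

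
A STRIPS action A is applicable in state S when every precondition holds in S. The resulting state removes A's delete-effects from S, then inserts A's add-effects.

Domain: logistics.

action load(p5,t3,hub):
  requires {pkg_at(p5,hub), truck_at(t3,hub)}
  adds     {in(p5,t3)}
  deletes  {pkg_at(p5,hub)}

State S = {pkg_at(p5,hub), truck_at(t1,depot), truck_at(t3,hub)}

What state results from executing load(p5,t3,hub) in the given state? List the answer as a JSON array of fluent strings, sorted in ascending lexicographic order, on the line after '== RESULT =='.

Compute (S \ del) ∪ add:
  pre ⊆ S: {pkg_at(p5,hub), truck_at(t3,hub)} ⊆ S  — applicable
  S \ del = {truck_at(t1,depot), truck_at(t3,hub)}
  ∪ add   = {in(p5,t3), truck_at(t1,depot), truck_at(t3,hub)}

== RESULT ==
["in(p5,t3)", "truck_at(t1,depot)", "truck_at(t3,hub)"]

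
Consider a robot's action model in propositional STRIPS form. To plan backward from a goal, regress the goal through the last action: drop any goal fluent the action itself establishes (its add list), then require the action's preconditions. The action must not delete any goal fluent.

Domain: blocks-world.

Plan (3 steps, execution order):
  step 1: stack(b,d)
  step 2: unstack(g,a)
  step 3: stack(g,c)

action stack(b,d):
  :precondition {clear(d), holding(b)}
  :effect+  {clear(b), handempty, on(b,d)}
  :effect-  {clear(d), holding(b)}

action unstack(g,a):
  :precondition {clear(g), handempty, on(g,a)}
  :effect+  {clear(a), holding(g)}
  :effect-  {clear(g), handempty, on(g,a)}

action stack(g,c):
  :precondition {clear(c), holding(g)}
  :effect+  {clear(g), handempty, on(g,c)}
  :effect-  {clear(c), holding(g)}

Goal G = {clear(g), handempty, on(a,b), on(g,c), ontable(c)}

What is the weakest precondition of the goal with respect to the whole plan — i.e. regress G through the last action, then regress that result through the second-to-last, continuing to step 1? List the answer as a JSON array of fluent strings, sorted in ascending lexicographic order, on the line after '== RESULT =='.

Work backward from the goal:
  through step 3 (stack(g,c)): drop {clear(g), handempty, on(g,c)}, keep {on(a,b), ontable(c)}, require {clear(c), holding(g)}
    → {clear(c), holding(g), on(a,b), ontable(c)}
  through step 2 (unstack(g,a)): drop {holding(g)}, keep {clear(c), on(a,b), ontable(c)}, require {clear(g), handempty, on(g,a)}
    → {clear(c), clear(g), handempty, on(a,b), on(g,a), ontable(c)}
  through step 1 (stack(b,d)): drop {handempty}, keep {clear(c), clear(g), on(a,b), on(g,a), ontable(c)}, require {clear(d), holding(b)}
    → {clear(c), clear(d), clear(g), holding(b), on(a,b), on(g,a), ontable(c)}

== RESULT ==
["clear(c)", "clear(d)", "clear(g)", "holding(b)", "on(a,b)", "on(g,a)", "ontable(c)"]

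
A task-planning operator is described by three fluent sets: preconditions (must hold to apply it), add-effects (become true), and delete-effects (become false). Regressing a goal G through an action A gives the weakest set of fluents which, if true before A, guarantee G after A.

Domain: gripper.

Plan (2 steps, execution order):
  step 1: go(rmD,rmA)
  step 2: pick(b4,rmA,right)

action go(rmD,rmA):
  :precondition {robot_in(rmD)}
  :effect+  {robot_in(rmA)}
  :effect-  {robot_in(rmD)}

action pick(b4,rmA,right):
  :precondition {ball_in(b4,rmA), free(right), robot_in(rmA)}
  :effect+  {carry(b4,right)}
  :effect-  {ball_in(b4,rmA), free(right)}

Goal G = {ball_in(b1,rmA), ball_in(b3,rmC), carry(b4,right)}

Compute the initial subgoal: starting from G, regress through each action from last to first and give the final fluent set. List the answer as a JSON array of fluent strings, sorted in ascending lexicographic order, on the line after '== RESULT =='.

Work backward from the goal:
  through step 2 (pick(b4,rmA,right)): drop {carry(b4,right)}, keep {ball_in(b1,rmA), ball_in(b3,rmC)}, require {ball_in(b4,rmA), free(right), robot_in(rmA)}
    → {ball_in(b1,rmA), ball_in(b3,rmC), ball_in(b4,rmA), free(right), robot_in(rmA)}
  through step 1 (go(rmD,rmA)): drop {robot_in(rmA)}, keep {ball_in(b1,rmA), ball_in(b3,rmC), ball_in(b4,rmA), free(right)}, require {robot_in(rmD)}
    → {ball_in(b1,rmA), ball_in(b3,rmC), ball_in(b4,rmA), free(right), robot_in(rmD)}

== RESULT ==
["ball_in(b1,rmA)", "ball_in(b3,rmC)", "ball_in(b4,rmA)", "free(right)", "robot_in(rmD)"]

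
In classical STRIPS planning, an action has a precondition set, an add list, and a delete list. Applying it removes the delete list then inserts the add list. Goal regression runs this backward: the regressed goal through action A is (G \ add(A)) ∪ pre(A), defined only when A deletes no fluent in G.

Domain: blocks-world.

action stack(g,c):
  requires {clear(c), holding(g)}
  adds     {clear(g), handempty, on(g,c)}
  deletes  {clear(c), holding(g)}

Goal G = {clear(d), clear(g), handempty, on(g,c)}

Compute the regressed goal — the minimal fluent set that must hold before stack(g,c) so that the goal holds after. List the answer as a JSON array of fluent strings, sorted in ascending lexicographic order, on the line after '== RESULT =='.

Compute (G \ add) ∪ pre:
  G ∩ del = {}  (empty — regression defined)
  G \ add = {clear(d), clear(g), handempty, on(g,c)} \ {clear(g), handempty, on(g,c)} = {clear(d)}
  ∪ pre   = {clear(d)} ∪ {clear(c), holding(g)}
          = {clear(c), clear(d), holding(g)}

== RESULT ==
["clear(c)", "clear(d)", "holding(g)"]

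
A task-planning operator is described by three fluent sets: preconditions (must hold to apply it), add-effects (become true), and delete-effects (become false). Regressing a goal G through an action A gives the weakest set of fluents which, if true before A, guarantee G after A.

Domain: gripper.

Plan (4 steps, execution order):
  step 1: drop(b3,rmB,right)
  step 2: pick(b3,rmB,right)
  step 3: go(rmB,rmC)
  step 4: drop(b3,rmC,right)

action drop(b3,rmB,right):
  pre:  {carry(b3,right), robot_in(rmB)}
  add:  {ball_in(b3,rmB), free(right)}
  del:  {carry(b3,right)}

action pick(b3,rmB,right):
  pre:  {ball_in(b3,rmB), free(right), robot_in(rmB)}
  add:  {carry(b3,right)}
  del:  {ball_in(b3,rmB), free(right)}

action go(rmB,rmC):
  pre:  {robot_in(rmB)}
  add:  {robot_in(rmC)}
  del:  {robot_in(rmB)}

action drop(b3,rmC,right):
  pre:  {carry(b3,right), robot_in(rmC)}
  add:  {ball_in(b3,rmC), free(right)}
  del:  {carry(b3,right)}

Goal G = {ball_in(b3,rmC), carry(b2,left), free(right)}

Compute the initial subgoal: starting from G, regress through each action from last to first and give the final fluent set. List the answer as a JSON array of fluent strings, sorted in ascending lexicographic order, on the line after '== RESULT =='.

Work backward from the goal:
  through step 4 (drop(b3,rmC,right)): drop {ball_in(b3,rmC), free(right)}, keep {carry(b2,left)}, require {carry(b3,right), robot_in(rmC)}
    → {carry(b2,left), carry(b3,right), robot_in(rmC)}
  through step 3 (go(rmB,rmC)): drop {robot_in(rmC)}, keep {carry(b2,left), carry(b3,right)}, require {robot_in(rmB)}
    → {carry(b2,left), carry(b3,right), robot_in(rmB)}
  through step 2 (pick(b3,rmB,right)): drop {carry(b3,right)}, keep {carry(b2,left), robot_in(rmB)}, require {ball_in(b3,rmB), free(right), robot_in(rmB)}
    → {ball_in(b3,rmB), carry(b2,left), free(right), robot_in(rmB)}
  through step 1 (drop(b3,rmB,right)): drop {ball_in(b3,rmB), free(right)}, keep {carry(b2,left), robot_in(rmB)}, require {carry(b3,right), robot_in(rmB)}
    → {carry(b2,left), carry(b3,right), robot_in(rmB)}

== RESULT ==
["carry(b2,left)", "carry(b3,right)", "robot_in(rmB)"]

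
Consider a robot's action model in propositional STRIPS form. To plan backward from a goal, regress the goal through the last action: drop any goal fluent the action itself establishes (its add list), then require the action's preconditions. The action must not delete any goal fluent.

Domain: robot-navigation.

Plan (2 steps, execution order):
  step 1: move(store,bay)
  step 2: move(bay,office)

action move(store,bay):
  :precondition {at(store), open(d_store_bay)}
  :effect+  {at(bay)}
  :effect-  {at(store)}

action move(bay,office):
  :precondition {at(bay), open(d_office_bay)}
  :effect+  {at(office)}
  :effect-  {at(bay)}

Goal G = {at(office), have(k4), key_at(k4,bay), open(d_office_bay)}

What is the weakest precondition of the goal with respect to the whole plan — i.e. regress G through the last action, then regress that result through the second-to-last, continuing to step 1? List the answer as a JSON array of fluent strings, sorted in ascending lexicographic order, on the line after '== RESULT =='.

Work backward from the goal:
  through step 2 (move(bay,office)): drop {at(office)}, keep {have(k4), key_at(k4,bay), open(d_office_bay)}, require {at(bay), open(d_office_bay)}
    → {at(bay), have(k4), key_at(k4,bay), open(d_office_bay)}
  through step 1 (move(store,bay)): drop {at(bay)}, keep {have(k4), key_at(k4,bay), open(d_office_bay)}, require {at(store), open(d_store_bay)}
    → {at(store), have(k4), key_at(k4,bay), open(d_office_bay), open(d_store_bay)}

== RESULT ==
["at(store)", "have(k4)", "key_at(k4,bay)", "open(d_office_bay)", "open(d_store_bay)"]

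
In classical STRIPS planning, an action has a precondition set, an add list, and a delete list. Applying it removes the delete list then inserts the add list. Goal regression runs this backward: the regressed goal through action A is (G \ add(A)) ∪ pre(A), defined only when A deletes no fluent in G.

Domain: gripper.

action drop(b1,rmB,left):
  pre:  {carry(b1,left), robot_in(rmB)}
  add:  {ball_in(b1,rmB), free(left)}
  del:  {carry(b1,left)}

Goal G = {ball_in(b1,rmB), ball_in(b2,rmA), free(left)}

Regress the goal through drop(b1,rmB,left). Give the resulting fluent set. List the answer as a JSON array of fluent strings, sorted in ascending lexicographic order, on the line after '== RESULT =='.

Compute (G \ add) ∪ pre:
  G ∩ del = {}  (empty — regression defined)
  G \ add = {ball_in(b1,rmB), ball_in(b2,rmA), free(left)} \ {ball_in(b1,rmB), free(left)} = {ball_in(b2,rmA)}
  ∪ pre   = {ball_in(b2,rmA)} ∪ {carry(b1,left), robot_in(rmB)}
          = {ball_in(b2,rmA), carry(b1,left), robot_in(rmB)}

== RESULT ==
["ball_in(b2,rmA)", "carry(b1,left)", "robot_in(rmB)"]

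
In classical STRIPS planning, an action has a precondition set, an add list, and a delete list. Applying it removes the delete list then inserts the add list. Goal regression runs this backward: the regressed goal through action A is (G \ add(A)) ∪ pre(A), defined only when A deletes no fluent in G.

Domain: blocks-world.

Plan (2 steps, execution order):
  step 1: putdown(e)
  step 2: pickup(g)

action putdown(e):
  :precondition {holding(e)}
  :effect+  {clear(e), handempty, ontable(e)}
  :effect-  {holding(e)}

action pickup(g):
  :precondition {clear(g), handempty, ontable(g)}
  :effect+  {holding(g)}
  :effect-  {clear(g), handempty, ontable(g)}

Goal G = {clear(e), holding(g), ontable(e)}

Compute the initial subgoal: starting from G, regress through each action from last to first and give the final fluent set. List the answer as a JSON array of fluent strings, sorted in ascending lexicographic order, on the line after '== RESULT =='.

Regress step by step:
  through step 2 (pickup(g)): drop {holding(g)}, keep {clear(e), ontable(e)}, require {clear(g), handempty, ontable(g)}
    → {clear(e), clear(g), handempty, ontable(e), ontable(g)}
  through step 1 (putdown(e)): drop {clear(e), handempty, ontable(e)}, keep {clear(g), ontable(g)}, require {holding(e)}
    → {clear(g), holding(e), ontable(g)}

== RESULT ==
["clear(g)", "holding(e)", "ontable(g)"]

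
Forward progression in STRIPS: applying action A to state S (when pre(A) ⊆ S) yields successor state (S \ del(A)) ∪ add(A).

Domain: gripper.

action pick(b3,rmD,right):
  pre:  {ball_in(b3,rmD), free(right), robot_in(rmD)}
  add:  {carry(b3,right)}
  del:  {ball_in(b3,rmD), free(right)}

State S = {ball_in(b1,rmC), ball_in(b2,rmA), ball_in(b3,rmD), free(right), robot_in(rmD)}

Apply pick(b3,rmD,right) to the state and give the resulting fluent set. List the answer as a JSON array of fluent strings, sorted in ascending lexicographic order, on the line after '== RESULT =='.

Progress:
  pre ⊆ S: {ball_in(b3,rmD), free(right), robot_in(rmD)} ⊆ S  — applicable
  S \ del = {ball_in(b1,rmC), ball_in(b2,rmA), robot_in(rmD)}
  ∪ add   = {ball_in(b1,rmC), ball_in(b2,rmA), carry(b3,right), robot_in(rmD)}

== RESULT ==
["ball_in(b1,rmC)", "ball_in(b2,rmA)", "carry(b3,right)", "robot_in(rmD)"]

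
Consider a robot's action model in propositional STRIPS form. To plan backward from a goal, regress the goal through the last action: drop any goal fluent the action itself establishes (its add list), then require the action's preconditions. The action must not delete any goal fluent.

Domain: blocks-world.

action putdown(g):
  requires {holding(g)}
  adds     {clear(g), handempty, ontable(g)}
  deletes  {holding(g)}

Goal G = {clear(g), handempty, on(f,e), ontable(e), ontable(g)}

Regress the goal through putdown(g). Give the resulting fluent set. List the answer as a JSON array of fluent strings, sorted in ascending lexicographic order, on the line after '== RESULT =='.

Compute (G \ add) ∪ pre:
  G ∩ del = {}  (empty — regression defined)
  G \ add = {clear(g), handempty, on(f,e), ontable(e), ontable(g)} \ {clear(g), handempty, ontable(g)} = {on(f,e), ontable(e)}
  ∪ pre   = {on(f,e), ontable(e)} ∪ {holding(g)}
          = {holding(g), on(f,e), ontable(e)}

== RESULT ==
["holding(g)", "on(f,e)", "ontable(e)"]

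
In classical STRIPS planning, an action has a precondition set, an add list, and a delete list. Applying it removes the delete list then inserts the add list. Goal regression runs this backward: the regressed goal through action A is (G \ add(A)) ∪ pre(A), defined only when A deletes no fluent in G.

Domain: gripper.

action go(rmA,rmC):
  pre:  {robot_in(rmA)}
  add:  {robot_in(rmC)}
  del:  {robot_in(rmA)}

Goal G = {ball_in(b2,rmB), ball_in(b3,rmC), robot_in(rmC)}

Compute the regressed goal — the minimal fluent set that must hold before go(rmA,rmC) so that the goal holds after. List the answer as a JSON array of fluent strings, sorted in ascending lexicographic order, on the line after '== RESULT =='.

Regress:
  G ∩ del = {}  (empty — regression defined)
  G \ add = {ball_in(b2,rmB), ball_in(b3,rmC), robot_in(rmC)} \ {robot_in(rmC)} = {ball_in(b2,rmB), ball_in(b3,rmC)}
  ∪ pre   = {ball_in(b2,rmB), ball_in(b3,rmC)} ∪ {robot_in(rmA)}
          = {ball_in(b2,rmB), ball_in(b3,rmC), robot_in(rmA)}

== RESULT ==
["ball_in(b2,rmB)", "ball_in(b3,rmC)", "robot_in(rmA)"]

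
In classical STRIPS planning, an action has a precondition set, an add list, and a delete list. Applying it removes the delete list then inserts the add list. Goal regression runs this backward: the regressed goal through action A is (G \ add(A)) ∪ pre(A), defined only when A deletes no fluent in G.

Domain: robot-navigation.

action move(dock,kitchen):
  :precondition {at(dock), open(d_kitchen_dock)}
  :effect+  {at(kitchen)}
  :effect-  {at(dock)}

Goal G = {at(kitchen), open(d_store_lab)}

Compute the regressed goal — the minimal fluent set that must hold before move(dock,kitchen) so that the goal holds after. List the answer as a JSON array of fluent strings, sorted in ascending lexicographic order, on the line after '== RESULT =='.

Regress:
  G ∩ del = {}  (empty — regression defined)
  G \ add = {at(kitchen), open(d_store_lab)} \ {at(kitchen)} = {open(d_store_lab)}
  ∪ pre   = {open(d_store_lab)} ∪ {at(dock), open(d_kitchen_dock)}
          = {at(dock), open(d_kitchen_dock), open(d_store_lab)}

== RESULT ==
["at(dock)", "open(d_kitchen_dock)", "open(d_store_lab)"]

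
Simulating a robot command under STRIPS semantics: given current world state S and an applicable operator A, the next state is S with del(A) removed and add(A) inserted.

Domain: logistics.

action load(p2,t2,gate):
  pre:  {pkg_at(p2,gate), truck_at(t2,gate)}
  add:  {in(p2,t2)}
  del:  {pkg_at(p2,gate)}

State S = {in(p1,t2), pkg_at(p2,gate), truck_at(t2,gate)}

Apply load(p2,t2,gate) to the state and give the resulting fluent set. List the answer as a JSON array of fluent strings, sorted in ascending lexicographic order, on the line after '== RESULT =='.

Progress:
  pre ⊆ S: {pkg_at(p2,gate), truck_at(t2,gate)} ⊆ S  — applicable
  S \ del = {in(p1,t2), truck_at(t2,gate)}
  ∪ add   = {in(p1,t2), in(p2,t2), truck_at(t2,gate)}

== RESULT ==
["in(p1,t2)", "in(p2,t2)", "truck_at(t2,gate)"]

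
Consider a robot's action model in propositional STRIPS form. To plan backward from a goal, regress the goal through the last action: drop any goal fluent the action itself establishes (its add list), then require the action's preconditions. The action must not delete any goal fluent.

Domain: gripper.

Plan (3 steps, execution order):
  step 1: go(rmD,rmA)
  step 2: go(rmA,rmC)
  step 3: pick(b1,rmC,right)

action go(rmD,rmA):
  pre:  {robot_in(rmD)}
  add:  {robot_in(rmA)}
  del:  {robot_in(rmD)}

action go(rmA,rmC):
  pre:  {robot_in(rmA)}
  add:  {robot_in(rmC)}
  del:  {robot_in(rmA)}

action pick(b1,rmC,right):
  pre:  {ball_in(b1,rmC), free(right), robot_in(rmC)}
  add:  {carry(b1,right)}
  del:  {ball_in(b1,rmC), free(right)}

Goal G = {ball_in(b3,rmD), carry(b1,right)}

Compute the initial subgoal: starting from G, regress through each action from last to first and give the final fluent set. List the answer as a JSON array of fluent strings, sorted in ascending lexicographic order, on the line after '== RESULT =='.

Regress step by step:
  through step 3 (pick(b1,rmC,right)): drop {carry(b1,right)}, keep {ball_in(b3,rmD)}, require {ball_in(b1,rmC), free(right), robot_in(rmC)}
    → {ball_in(b1,rmC), ball_in(b3,rmD), free(right), robot_in(rmC)}
  through step 2 (go(rmA,rmC)): drop {robot_in(rmC)}, keep {ball_in(b1,rmC), ball_in(b3,rmD), free(right)}, require {robot_in(rmA)}
    → {ball_in(b1,rmC), ball_in(b3,rmD), free(right), robot_in(rmA)}
  through step 1 (go(rmD,rmA)): drop {robot_in(rmA)}, keep {ball_in(b1,rmC), ball_in(b3,rmD), free(right)}, require {robot_in(rmD)}
    → {ball_in(b1,rmC), ball_in(b3,rmD), free(right), robot_in(rmD)}

== RESULT ==
["ball_in(b1,rmC)", "ball_in(b3,rmD)", "free(right)", "robot_in(rmD)"]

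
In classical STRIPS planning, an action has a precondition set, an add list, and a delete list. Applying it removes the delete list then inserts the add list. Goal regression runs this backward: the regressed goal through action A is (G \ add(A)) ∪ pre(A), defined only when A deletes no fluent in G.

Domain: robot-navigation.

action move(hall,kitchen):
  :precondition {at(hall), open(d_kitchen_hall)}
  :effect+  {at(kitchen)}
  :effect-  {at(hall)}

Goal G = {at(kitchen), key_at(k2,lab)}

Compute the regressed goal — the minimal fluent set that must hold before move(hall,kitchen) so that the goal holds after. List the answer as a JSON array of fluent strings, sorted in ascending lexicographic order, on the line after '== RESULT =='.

Regress:
  G ∩ del = {}  (empty — regression defined)
  G \ add = {at(kitchen), key_at(k2,lab)} \ {at(kitchen)} = {key_at(k2,lab)}
  ∪ pre   = {key_at(k2,lab)} ∪ {at(hall), open(d_kitchen_hall)}
          = {at(hall), key_at(k2,lab), open(d_kitchen_hall)}

== RESULT ==
["at(hall)", "key_at(k2,lab)", "open(d_kitchen_hall)"]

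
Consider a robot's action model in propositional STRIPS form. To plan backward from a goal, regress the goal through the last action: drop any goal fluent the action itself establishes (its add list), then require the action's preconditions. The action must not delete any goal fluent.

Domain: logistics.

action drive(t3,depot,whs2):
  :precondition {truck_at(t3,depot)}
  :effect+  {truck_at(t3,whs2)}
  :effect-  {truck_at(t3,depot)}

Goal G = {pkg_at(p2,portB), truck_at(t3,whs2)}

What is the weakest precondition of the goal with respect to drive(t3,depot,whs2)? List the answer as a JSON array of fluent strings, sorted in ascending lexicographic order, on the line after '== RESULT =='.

Regress:
  G ∩ del = {}  (empty — regression defined)
  G \ add = {pkg_at(p2,portB), truck_at(t3,whs2)} \ {truck_at(t3,whs2)} = {pkg_at(p2,portB)}
  ∪ pre   = {pkg_at(p2,portB)} ∪ {truck_at(t3,depot)}
          = {pkg_at(p2,portB), truck_at(t3,depot)}

== RESULT ==
["pkg_at(p2,portB)", "truck_at(t3,depot)"]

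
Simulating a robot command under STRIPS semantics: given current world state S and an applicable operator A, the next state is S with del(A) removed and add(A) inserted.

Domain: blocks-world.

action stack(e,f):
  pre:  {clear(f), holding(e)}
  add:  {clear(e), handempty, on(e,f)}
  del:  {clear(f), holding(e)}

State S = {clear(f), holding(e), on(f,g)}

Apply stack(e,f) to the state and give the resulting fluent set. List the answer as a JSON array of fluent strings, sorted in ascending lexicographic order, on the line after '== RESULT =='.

Compute (S \ del) ∪ add:
  pre ⊆ S: {clear(f), holding(e)} ⊆ S  — applicable
  S \ del = {on(f,g)}
  ∪ add   = {clear(e), handempty, on(e,f), on(f,g)}

== RESULT ==
["clear(e)", "handempty", "on(e,f)", "on(f,g)"]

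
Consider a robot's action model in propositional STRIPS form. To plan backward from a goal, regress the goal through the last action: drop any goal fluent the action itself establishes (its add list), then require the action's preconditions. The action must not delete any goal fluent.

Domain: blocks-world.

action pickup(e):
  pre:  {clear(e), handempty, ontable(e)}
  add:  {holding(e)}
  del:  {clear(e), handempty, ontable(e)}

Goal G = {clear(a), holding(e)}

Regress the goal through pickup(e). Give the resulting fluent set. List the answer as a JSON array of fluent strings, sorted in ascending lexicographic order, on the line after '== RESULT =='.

Regress:
  G ∩ del = {}  (empty — regression defined)
  G \ add = {clear(a), holding(e)} \ {holding(e)} = {clear(a)}
  ∪ pre   = {clear(a)} ∪ {clear(e), handempty, ontable(e)}
          = {clear(a), clear(e), handempty, ontable(e)}

== RESULT ==
["clear(a)", "clear(e)", "handempty", "ontable(e)"]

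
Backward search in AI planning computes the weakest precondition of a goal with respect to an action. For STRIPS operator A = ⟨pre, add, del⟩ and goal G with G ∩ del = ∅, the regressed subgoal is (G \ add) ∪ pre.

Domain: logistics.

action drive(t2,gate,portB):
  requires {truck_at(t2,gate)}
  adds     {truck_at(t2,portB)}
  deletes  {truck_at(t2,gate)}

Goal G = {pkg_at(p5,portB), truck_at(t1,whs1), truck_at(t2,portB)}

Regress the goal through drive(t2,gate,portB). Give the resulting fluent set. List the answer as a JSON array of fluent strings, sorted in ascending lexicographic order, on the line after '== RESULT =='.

Regress:
  G ∩ del = {}  (empty — regression defined)
  G \ add = {pkg_at(p5,portB), truck_at(t1,whs1), truck_at(t2,portB)} \ {truck_at(t2,portB)} = {pkg_at(p5,portB), truck_at(t1,whs1)}
  ∪ pre   = {pkg_at(p5,portB), truck_at(t1,whs1)} ∪ {truck_at(t2,gate)}
          = {pkg_at(p5,portB), truck_at(t1,whs1), truck_at(t2,gate)}

== RESULT ==
["pkg_at(p5,portB)", "truck_at(t1,whs1)", "truck_at(t2,gate)"]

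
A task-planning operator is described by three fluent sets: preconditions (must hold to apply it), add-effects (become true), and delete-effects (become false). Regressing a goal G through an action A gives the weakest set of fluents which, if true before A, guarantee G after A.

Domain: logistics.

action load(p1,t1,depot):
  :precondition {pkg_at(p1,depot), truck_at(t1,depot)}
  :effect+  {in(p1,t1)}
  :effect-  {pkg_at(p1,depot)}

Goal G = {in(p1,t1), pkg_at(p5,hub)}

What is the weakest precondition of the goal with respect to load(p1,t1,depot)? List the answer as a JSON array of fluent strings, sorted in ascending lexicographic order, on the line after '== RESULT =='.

Compute (G \ add) ∪ pre:
  G ∩ del = {}  (empty — regression defined)
  G \ add = {in(p1,t1), pkg_at(p5,hub)} \ {in(p1,t1)} = {pkg_at(p5,hub)}
  ∪ pre   = {pkg_at(p5,hub)} ∪ {pkg_at(p1,depot), truck_at(t1,depot)}
          = {pkg_at(p1,depot), pkg_at(p5,hub), truck_at(t1,depot)}

== RESULT ==
["pkg_at(p1,depot)", "pkg_at(p5,hub)", "truck_at(t1,depot)"]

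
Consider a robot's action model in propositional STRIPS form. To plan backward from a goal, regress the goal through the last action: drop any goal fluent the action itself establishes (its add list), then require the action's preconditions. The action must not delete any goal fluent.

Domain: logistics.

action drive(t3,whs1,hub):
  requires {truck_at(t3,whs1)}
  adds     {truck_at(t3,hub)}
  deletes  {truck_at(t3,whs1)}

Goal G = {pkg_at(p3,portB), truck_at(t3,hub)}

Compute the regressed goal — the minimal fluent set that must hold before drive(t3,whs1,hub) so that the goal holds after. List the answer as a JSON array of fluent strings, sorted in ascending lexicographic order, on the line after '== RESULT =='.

Compute (G \ add) ∪ pre:
  G ∩ del = {}  (empty — regression defined)
  G \ add = {pkg_at(p3,portB), truck_at(t3,hub)} \ {truck_at(t3,hub)} = {pkg_at(p3,portB)}
  ∪ pre   = {pkg_at(p3,portB)} ∪ {truck_at(t3,whs1)}
          = {pkg_at(p3,portB), truck_at(t3,whs1)}

== RESULT ==
["pkg_at(p3,portB)", "truck_at(t3,whs1)"]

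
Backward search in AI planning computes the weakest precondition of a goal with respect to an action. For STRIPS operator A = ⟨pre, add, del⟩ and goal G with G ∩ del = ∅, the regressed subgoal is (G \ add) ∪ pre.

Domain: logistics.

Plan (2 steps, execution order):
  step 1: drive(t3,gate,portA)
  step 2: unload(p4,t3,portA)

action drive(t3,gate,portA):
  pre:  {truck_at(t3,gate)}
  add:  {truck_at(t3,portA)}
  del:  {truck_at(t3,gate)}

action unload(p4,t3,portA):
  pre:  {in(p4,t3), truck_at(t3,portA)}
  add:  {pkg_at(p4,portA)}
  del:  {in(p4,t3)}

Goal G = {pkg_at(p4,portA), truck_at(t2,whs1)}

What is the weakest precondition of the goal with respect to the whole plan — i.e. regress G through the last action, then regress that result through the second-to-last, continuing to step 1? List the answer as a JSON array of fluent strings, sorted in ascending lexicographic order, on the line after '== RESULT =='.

Work backward from the goal:
  through step 2 (unload(p4,t3,portA)): drop {pkg_at(p4,portA)}, keep {truck_at(t2,whs1)}, require {in(p4,t3), truck_at(t3,portA)}
    → {in(p4,t3), truck_at(t2,whs1), truck_at(t3,portA)}
  through step 1 (drive(t3,gate,portA)): drop {truck_at(t3,portA)}, keep {in(p4,t3), truck_at(t2,whs1)}, require {truck_at(t3,gate)}
    → {in(p4,t3), truck_at(t2,whs1), truck_at(t3,gate)}

== RESULT ==
["in(p4,t3)", "truck_at(t2,whs1)", "truck_at(t3,gate)"]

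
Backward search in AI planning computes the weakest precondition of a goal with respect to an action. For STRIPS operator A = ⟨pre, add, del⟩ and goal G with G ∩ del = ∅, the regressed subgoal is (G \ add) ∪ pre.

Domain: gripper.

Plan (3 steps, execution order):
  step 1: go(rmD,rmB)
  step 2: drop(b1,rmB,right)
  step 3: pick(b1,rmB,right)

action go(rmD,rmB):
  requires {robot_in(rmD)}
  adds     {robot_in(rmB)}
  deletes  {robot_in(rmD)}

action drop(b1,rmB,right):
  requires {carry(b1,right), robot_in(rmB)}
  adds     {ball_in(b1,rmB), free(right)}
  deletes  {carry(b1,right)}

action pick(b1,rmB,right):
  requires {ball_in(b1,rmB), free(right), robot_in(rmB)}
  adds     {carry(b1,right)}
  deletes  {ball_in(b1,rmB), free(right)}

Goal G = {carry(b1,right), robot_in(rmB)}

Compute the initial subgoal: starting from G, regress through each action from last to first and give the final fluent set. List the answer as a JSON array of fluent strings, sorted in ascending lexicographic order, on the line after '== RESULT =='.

Regress step by step:
  through step 3 (pick(b1,rmB,right)): drop {carry(b1,right)}, keep {robot_in(rmB)}, require {ball_in(b1,rmB), free(right), robot_in(rmB)}
    → {ball_in(b1,rmB), free(right), robot_in(rmB)}
  through step 2 (drop(b1,rmB,right)): drop {ball_in(b1,rmB), free(right)}, keep {robot_in(rmB)}, require {carry(b1,right), robot_in(rmB)}
    → {carry(b1,right), robot_in(rmB)}
  through step 1 (go(rmD,rmB)): drop {robot_in(rmB)}, keep {carry(b1,right)}, require {robot_in(rmD)}
    → {carry(b1,right), robot_in(rmD)}

== RESULT ==
["carry(b1,right)", "robot_in(rmD)"]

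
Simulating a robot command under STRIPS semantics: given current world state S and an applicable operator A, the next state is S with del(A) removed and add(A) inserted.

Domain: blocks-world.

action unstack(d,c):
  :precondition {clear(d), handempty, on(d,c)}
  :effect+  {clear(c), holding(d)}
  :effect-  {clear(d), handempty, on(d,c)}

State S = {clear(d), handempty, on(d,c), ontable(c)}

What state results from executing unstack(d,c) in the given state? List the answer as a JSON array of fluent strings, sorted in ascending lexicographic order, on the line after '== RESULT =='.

Progress:
  pre ⊆ S: {clear(d), handempty, on(d,c)} ⊆ S  — applicable
  S \ del = {ontable(c)}
  ∪ add   = {clear(c), holding(d), ontable(c)}

== RESULT ==
["clear(c)", "holding(d)", "ontable(c)"]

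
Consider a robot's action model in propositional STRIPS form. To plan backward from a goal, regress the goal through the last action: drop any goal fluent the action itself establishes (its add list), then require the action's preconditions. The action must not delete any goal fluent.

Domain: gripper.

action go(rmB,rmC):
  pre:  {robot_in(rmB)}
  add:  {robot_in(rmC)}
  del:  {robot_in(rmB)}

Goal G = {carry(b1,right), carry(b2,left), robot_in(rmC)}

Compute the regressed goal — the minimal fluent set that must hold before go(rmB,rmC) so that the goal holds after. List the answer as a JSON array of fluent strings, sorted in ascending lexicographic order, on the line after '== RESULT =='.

Compute (G \ add) ∪ pre:
  G ∩ del = {}  (empty — regression defined)
  G \ add = {carry(b1,right), carry(b2,left), robot_in(rmC)} \ {robot_in(rmC)} = {carry(b1,right), carry(b2,left)}
  ∪ pre   = {carry(b1,right), carry(b2,left)} ∪ {robot_in(rmB)}
          = {carry(b1,right), carry(b2,left), robot_in(rmB)}

== RESULT ==
["carry(b1,right)", "carry(b2,left)", "robot_in(rmB)"]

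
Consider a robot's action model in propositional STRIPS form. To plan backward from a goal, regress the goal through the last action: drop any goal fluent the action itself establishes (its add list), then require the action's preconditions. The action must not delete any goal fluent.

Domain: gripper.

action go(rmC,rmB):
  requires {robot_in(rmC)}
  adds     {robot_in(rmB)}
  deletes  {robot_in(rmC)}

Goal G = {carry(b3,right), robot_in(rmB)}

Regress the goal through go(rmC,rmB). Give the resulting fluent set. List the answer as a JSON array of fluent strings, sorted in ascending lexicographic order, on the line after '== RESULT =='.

Regress:
  G ∩ del = {}  (empty — regression defined)
  G \ add = {carry(b3,right), robot_in(rmB)} \ {robot_in(rmB)} = {carry(b3,right)}
  ∪ pre   = {carry(b3,right)} ∪ {robot_in(rmC)}
          = {carry(b3,right), robot_in(rmC)}

== RESULT ==
["carry(b3,right)", "robot_in(rmC)"]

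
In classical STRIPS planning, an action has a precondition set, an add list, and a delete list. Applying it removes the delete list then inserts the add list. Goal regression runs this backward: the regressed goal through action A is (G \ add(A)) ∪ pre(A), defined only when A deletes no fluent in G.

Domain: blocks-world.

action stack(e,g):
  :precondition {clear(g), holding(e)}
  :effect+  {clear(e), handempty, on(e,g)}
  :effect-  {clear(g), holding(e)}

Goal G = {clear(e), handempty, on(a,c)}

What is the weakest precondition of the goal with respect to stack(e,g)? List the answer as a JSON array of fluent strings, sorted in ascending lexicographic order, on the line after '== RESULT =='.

Compute (G \ add) ∪ pre:
  G ∩ del = {}  (empty — regression defined)
  G \ add = {clear(e), handempty, on(a,c)} \ {clear(e), handempty, on(e,g)} = {on(a,c)}
  ∪ pre   = {on(a,c)} ∪ {clear(g), holding(e)}
          = {clear(g), holding(e), on(a,c)}

== RESULT ==
["clear(g)", "holding(e)", "on(a,c)"]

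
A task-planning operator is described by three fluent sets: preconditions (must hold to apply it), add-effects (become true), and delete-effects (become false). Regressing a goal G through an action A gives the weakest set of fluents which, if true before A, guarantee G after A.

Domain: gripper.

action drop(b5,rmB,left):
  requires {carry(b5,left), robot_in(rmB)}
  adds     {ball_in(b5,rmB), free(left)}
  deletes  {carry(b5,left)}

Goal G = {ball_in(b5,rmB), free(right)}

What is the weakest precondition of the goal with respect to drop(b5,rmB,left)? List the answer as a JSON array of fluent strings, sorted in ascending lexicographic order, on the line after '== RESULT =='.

Regress:
  G ∩ del = {}  (empty — regression defined)
  G \ add = {ball_in(b5,rmB), free(right)} \ {ball_in(b5,rmB), free(left)} = {free(right)}
  ∪ pre   = {free(right)} ∪ {carry(b5,left), robot_in(rmB)}
          = {carry(b5,left), free(right), robot_in(rmB)}

== RESULT ==
["carry(b5,left)", "free(right)", "robot_in(rmB)"]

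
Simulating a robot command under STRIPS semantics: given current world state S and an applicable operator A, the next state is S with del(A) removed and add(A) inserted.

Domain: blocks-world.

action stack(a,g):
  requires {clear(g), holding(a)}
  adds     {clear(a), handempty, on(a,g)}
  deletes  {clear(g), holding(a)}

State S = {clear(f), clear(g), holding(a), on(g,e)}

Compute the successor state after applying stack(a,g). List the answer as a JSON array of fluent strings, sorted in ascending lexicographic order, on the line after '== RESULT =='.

Progress:
  pre ⊆ S: {clear(g), holding(a)} ⊆ S  — applicable
  S \ del = {clear(f), on(g,e)}
  ∪ add   = {clear(a), clear(f), handempty, on(a,g), on(g,e)}

== RESULT ==
["clear(a)", "clear(f)", "handempty", "on(a,g)", "on(g,e)"]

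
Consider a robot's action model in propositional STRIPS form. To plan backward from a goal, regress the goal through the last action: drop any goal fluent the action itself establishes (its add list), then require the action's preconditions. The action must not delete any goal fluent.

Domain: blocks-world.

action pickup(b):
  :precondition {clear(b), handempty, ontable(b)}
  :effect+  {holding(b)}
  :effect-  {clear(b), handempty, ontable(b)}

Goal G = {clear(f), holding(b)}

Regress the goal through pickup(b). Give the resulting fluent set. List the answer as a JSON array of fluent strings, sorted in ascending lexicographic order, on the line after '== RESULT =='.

Compute (G \ add) ∪ pre:
  G ∩ del = {}  (empty — regression defined)
  G \ add = {clear(f), holding(b)} \ {holding(b)} = {clear(f)}
  ∪ pre   = {clear(f)} ∪ {clear(b), handempty, ontable(b)}
          = {clear(b), clear(f), handempty, ontable(b)}

== RESULT ==
["clear(b)", "clear(f)", "handempty", "ontable(b)"]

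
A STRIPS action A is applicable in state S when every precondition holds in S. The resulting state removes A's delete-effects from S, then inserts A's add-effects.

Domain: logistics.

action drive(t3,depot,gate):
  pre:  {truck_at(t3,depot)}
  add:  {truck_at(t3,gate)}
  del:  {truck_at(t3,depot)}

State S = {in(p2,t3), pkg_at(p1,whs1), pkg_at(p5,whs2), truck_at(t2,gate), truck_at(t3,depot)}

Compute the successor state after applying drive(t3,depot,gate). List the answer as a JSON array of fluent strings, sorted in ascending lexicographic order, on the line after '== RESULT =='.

Progress:
  pre ⊆ S: {truck_at(t3,depot)} ⊆ S  — applicable
  S \ del = {in(p2,t3), pkg_at(p1,whs1), pkg_at(p5,whs2), truck_at(t2,gate)}
  ∪ add   = {in(p2,t3), pkg_at(p1,whs1), pkg_at(p5,whs2), truck_at(t2,gate), truck_at(t3,gate)}

== RESULT ==
["in(p2,t3)", "pkg_at(p1,whs1)", "pkg_at(p5,whs2)", "truck_at(t2,gate)", "truck_at(t3,gate)"]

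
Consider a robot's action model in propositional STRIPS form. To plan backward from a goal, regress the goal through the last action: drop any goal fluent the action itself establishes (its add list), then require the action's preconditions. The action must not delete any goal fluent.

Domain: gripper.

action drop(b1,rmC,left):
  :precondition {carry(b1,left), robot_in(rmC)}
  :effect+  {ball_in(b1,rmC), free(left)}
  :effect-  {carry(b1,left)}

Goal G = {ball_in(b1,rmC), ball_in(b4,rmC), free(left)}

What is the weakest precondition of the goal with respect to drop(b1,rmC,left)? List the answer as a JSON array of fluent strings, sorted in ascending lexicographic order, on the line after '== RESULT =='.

Regress:
  G ∩ del = {}  (empty — regression defined)
  G \ add = {ball_in(b1,rmC), ball_in(b4,rmC), free(left)} \ {ball_in(b1,rmC), free(left)} = {ball_in(b4,rmC)}
  ∪ pre   = {ball_in(b4,rmC)} ∪ {carry(b1,left), robot_in(rmC)}
          = {ball_in(b4,rmC), carry(b1,left), robot_in(rmC)}

== RESULT ==
["ball_in(b4,rmC)", "carry(b1,left)", "robot_in(rmC)"]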